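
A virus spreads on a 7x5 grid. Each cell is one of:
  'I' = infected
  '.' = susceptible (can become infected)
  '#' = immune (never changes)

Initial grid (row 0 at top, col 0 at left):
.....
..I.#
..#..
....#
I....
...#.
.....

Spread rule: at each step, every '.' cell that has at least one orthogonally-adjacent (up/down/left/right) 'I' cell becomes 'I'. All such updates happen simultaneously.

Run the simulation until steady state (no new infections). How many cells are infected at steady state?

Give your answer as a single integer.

Answer: 31

Derivation:
Step 0 (initial): 2 infected
Step 1: +6 new -> 8 infected
Step 2: +10 new -> 18 infected
Step 3: +8 new -> 26 infected
Step 4: +2 new -> 28 infected
Step 5: +2 new -> 30 infected
Step 6: +1 new -> 31 infected
Step 7: +0 new -> 31 infected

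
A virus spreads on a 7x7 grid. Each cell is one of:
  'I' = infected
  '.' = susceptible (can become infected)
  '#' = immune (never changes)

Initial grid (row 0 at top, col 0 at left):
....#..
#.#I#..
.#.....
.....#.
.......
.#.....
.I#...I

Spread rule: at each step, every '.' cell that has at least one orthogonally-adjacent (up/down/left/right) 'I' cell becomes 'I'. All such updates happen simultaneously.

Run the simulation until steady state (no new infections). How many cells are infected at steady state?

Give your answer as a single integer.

Step 0 (initial): 3 infected
Step 1: +5 new -> 8 infected
Step 2: +8 new -> 16 infected
Step 3: +10 new -> 26 infected
Step 4: +10 new -> 36 infected
Step 5: +4 new -> 40 infected
Step 6: +1 new -> 41 infected
Step 7: +0 new -> 41 infected

Answer: 41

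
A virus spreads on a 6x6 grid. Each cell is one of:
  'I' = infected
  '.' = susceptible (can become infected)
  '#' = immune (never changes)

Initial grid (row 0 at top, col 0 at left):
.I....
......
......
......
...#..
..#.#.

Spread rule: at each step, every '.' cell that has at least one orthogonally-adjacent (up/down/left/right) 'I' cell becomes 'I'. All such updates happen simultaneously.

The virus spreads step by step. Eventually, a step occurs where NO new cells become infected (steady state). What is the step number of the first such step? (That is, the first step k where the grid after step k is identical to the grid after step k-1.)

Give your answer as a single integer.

Step 0 (initial): 1 infected
Step 1: +3 new -> 4 infected
Step 2: +4 new -> 8 infected
Step 3: +5 new -> 13 infected
Step 4: +6 new -> 19 infected
Step 5: +6 new -> 25 infected
Step 6: +3 new -> 28 infected
Step 7: +2 new -> 30 infected
Step 8: +1 new -> 31 infected
Step 9: +1 new -> 32 infected
Step 10: +0 new -> 32 infected

Answer: 10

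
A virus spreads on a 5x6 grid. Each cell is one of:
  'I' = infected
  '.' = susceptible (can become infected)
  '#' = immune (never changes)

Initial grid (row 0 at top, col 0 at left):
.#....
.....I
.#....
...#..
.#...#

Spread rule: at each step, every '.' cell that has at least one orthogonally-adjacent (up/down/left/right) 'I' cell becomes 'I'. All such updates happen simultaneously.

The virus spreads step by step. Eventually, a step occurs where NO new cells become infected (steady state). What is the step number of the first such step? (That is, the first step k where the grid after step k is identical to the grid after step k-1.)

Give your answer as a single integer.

Answer: 9

Derivation:
Step 0 (initial): 1 infected
Step 1: +3 new -> 4 infected
Step 2: +4 new -> 8 infected
Step 3: +4 new -> 12 infected
Step 4: +4 new -> 16 infected
Step 5: +3 new -> 19 infected
Step 6: +4 new -> 23 infected
Step 7: +1 new -> 24 infected
Step 8: +1 new -> 25 infected
Step 9: +0 new -> 25 infected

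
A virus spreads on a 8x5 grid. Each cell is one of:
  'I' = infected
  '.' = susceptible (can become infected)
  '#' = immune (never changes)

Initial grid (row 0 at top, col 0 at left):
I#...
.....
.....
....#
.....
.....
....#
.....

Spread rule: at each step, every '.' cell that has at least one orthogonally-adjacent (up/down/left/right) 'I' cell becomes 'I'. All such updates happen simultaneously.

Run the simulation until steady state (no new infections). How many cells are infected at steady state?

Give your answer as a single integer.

Answer: 37

Derivation:
Step 0 (initial): 1 infected
Step 1: +1 new -> 2 infected
Step 2: +2 new -> 4 infected
Step 3: +3 new -> 7 infected
Step 4: +5 new -> 12 infected
Step 5: +6 new -> 18 infected
Step 6: +6 new -> 24 infected
Step 7: +4 new -> 28 infected
Step 8: +4 new -> 32 infected
Step 9: +3 new -> 35 infected
Step 10: +1 new -> 36 infected
Step 11: +1 new -> 37 infected
Step 12: +0 new -> 37 infected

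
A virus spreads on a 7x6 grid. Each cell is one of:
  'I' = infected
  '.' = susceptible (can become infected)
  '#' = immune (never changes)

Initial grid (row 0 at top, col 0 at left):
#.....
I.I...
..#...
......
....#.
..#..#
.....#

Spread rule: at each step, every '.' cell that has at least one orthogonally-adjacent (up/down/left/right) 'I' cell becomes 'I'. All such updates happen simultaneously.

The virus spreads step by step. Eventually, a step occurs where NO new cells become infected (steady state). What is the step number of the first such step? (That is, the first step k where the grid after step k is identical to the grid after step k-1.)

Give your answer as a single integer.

Step 0 (initial): 2 infected
Step 1: +4 new -> 6 infected
Step 2: +6 new -> 12 infected
Step 3: +6 new -> 18 infected
Step 4: +7 new -> 25 infected
Step 5: +5 new -> 30 infected
Step 6: +4 new -> 34 infected
Step 7: +2 new -> 36 infected
Step 8: +0 new -> 36 infected

Answer: 8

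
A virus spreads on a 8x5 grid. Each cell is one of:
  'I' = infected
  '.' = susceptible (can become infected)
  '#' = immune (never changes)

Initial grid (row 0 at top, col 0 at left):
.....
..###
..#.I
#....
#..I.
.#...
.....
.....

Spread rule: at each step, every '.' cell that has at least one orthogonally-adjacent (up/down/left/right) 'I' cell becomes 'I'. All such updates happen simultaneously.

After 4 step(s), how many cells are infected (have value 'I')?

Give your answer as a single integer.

Answer: 21

Derivation:
Step 0 (initial): 2 infected
Step 1: +6 new -> 8 infected
Step 2: +5 new -> 13 infected
Step 3: +4 new -> 17 infected
Step 4: +4 new -> 21 infected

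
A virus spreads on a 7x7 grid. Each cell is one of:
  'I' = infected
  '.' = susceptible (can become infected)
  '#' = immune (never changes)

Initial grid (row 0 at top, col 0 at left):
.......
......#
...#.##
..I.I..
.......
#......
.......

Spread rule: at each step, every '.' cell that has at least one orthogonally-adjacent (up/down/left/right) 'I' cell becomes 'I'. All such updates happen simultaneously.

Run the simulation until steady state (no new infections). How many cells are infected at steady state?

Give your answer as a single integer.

Answer: 44

Derivation:
Step 0 (initial): 2 infected
Step 1: +7 new -> 9 infected
Step 2: +10 new -> 19 infected
Step 3: +13 new -> 32 infected
Step 4: +8 new -> 40 infected
Step 5: +4 new -> 44 infected
Step 6: +0 new -> 44 infected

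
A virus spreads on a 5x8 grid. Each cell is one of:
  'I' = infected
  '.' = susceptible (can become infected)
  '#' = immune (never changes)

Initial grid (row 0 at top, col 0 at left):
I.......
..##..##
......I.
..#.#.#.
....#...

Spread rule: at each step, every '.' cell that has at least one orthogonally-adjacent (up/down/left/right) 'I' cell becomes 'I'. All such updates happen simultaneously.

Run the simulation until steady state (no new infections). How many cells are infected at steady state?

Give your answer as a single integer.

Step 0 (initial): 2 infected
Step 1: +4 new -> 6 infected
Step 2: +7 new -> 13 infected
Step 3: +8 new -> 21 infected
Step 4: +7 new -> 28 infected
Step 5: +3 new -> 31 infected
Step 6: +1 new -> 32 infected
Step 7: +0 new -> 32 infected

Answer: 32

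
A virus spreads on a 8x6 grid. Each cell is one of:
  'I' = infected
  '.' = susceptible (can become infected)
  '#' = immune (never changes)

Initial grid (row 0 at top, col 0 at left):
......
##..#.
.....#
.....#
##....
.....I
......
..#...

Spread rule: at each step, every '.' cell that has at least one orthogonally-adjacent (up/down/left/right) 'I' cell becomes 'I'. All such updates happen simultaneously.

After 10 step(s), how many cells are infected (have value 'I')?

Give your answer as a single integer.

Answer: 40

Derivation:
Step 0 (initial): 1 infected
Step 1: +3 new -> 4 infected
Step 2: +4 new -> 8 infected
Step 3: +5 new -> 13 infected
Step 4: +6 new -> 19 infected
Step 5: +4 new -> 23 infected
Step 6: +5 new -> 28 infected
Step 7: +5 new -> 33 infected
Step 8: +3 new -> 36 infected
Step 9: +2 new -> 38 infected
Step 10: +2 new -> 40 infected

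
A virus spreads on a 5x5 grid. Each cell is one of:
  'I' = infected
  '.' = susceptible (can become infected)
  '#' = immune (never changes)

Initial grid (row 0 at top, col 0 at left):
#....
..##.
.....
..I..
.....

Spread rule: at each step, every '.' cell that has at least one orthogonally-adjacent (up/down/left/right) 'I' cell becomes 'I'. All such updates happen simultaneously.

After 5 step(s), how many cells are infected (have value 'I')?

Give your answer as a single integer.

Step 0 (initial): 1 infected
Step 1: +4 new -> 5 infected
Step 2: +6 new -> 11 infected
Step 3: +5 new -> 16 infected
Step 4: +3 new -> 19 infected
Step 5: +2 new -> 21 infected

Answer: 21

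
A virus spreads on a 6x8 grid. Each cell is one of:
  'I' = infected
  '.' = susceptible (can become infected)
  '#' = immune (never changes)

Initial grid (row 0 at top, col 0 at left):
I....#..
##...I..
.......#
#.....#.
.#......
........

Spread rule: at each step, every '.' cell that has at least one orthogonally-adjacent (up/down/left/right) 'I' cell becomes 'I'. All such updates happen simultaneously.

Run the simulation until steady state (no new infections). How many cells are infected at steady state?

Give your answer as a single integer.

Answer: 41

Derivation:
Step 0 (initial): 2 infected
Step 1: +4 new -> 6 infected
Step 2: +8 new -> 14 infected
Step 3: +6 new -> 20 infected
Step 4: +5 new -> 25 infected
Step 5: +6 new -> 31 infected
Step 6: +6 new -> 37 infected
Step 7: +1 new -> 38 infected
Step 8: +1 new -> 39 infected
Step 9: +1 new -> 40 infected
Step 10: +1 new -> 41 infected
Step 11: +0 new -> 41 infected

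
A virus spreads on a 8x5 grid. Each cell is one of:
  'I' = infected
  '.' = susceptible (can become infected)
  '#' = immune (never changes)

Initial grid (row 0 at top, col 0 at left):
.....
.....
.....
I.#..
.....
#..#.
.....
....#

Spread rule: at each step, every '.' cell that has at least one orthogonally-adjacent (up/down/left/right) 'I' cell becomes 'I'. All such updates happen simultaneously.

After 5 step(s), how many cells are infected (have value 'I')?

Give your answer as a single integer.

Step 0 (initial): 1 infected
Step 1: +3 new -> 4 infected
Step 2: +3 new -> 7 infected
Step 3: +5 new -> 12 infected
Step 4: +6 new -> 18 infected
Step 5: +8 new -> 26 infected

Answer: 26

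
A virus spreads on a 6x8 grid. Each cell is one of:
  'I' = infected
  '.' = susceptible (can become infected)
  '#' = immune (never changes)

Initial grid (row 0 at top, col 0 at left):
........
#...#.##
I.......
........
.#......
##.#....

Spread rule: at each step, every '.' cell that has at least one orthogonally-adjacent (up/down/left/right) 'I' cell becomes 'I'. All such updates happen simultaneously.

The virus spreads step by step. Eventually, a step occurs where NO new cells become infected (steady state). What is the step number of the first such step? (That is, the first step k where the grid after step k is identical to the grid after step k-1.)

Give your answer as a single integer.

Step 0 (initial): 1 infected
Step 1: +2 new -> 3 infected
Step 2: +4 new -> 7 infected
Step 3: +4 new -> 11 infected
Step 4: +6 new -> 17 infected
Step 5: +5 new -> 22 infected
Step 6: +5 new -> 27 infected
Step 7: +5 new -> 32 infected
Step 8: +4 new -> 36 infected
Step 9: +3 new -> 39 infected
Step 10: +1 new -> 40 infected
Step 11: +0 new -> 40 infected

Answer: 11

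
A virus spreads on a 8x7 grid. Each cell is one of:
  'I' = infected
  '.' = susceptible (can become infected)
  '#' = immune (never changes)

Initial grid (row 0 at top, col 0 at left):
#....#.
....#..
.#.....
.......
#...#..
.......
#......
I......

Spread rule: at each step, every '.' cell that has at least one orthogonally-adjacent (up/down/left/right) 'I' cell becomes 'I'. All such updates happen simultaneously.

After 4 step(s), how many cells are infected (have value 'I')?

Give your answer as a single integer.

Answer: 12

Derivation:
Step 0 (initial): 1 infected
Step 1: +1 new -> 2 infected
Step 2: +2 new -> 4 infected
Step 3: +3 new -> 7 infected
Step 4: +5 new -> 12 infected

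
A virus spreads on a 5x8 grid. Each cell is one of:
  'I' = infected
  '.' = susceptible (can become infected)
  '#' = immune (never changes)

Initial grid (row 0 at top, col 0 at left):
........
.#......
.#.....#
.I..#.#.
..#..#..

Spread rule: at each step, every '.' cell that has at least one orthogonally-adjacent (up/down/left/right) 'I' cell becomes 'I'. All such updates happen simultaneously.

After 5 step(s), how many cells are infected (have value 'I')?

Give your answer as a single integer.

Answer: 21

Derivation:
Step 0 (initial): 1 infected
Step 1: +3 new -> 4 infected
Step 2: +4 new -> 8 infected
Step 3: +4 new -> 12 infected
Step 4: +5 new -> 17 infected
Step 5: +4 new -> 21 infected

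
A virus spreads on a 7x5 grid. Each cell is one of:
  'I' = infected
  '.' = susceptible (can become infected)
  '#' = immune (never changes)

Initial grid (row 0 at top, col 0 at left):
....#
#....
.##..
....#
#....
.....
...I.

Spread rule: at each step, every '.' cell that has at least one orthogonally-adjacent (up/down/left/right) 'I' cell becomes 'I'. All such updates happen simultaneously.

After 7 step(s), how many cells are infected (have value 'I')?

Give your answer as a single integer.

Step 0 (initial): 1 infected
Step 1: +3 new -> 4 infected
Step 2: +4 new -> 8 infected
Step 3: +5 new -> 13 infected
Step 4: +4 new -> 17 infected
Step 5: +3 new -> 20 infected
Step 6: +4 new -> 24 infected
Step 7: +3 new -> 27 infected

Answer: 27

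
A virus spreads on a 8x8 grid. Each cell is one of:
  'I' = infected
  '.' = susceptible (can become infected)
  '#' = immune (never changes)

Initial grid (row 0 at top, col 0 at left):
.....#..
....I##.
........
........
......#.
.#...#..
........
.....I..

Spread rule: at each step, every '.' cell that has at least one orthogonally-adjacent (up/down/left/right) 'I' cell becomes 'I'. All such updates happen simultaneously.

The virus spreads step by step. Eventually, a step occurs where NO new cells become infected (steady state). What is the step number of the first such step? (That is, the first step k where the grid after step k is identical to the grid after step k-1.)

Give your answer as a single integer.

Answer: 8

Derivation:
Step 0 (initial): 2 infected
Step 1: +6 new -> 8 infected
Step 2: +9 new -> 17 infected
Step 3: +12 new -> 29 infected
Step 4: +12 new -> 41 infected
Step 5: +10 new -> 51 infected
Step 6: +4 new -> 55 infected
Step 7: +3 new -> 58 infected
Step 8: +0 new -> 58 infected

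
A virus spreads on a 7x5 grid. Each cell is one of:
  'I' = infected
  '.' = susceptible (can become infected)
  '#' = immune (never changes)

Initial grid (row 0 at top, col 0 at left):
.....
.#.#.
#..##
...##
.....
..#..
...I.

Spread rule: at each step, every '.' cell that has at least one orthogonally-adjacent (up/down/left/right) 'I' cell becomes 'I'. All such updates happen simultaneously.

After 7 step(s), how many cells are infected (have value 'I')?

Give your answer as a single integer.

Answer: 21

Derivation:
Step 0 (initial): 1 infected
Step 1: +3 new -> 4 infected
Step 2: +3 new -> 7 infected
Step 3: +4 new -> 11 infected
Step 4: +3 new -> 14 infected
Step 5: +3 new -> 17 infected
Step 6: +3 new -> 20 infected
Step 7: +1 new -> 21 infected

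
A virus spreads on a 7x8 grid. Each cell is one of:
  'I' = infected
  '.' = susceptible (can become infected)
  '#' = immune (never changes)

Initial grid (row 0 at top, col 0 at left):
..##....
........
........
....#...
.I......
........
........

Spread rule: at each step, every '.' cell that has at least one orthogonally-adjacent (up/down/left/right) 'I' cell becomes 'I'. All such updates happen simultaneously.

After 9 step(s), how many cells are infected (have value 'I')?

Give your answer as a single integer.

Step 0 (initial): 1 infected
Step 1: +4 new -> 5 infected
Step 2: +7 new -> 12 infected
Step 3: +8 new -> 20 infected
Step 4: +7 new -> 27 infected
Step 5: +7 new -> 34 infected
Step 6: +6 new -> 40 infected
Step 7: +6 new -> 46 infected
Step 8: +4 new -> 50 infected
Step 9: +2 new -> 52 infected

Answer: 52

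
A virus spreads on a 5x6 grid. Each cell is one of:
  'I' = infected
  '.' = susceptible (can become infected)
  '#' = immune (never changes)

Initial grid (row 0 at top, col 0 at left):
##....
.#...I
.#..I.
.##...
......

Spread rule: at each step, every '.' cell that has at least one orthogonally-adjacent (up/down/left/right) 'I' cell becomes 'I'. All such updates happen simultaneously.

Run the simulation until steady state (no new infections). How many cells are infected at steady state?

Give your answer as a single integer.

Answer: 24

Derivation:
Step 0 (initial): 2 infected
Step 1: +5 new -> 7 infected
Step 2: +6 new -> 13 infected
Step 3: +4 new -> 17 infected
Step 4: +2 new -> 19 infected
Step 5: +1 new -> 20 infected
Step 6: +1 new -> 21 infected
Step 7: +1 new -> 22 infected
Step 8: +1 new -> 23 infected
Step 9: +1 new -> 24 infected
Step 10: +0 new -> 24 infected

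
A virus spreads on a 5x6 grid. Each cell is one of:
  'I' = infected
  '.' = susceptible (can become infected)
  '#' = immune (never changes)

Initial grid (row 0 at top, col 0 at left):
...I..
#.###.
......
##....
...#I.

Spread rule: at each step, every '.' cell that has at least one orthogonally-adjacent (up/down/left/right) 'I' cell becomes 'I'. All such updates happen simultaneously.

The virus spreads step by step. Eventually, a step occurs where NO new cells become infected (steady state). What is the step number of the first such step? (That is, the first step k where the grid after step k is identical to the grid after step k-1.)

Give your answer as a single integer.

Answer: 7

Derivation:
Step 0 (initial): 2 infected
Step 1: +4 new -> 6 infected
Step 2: +5 new -> 11 infected
Step 3: +6 new -> 17 infected
Step 4: +3 new -> 20 infected
Step 5: +2 new -> 22 infected
Step 6: +1 new -> 23 infected
Step 7: +0 new -> 23 infected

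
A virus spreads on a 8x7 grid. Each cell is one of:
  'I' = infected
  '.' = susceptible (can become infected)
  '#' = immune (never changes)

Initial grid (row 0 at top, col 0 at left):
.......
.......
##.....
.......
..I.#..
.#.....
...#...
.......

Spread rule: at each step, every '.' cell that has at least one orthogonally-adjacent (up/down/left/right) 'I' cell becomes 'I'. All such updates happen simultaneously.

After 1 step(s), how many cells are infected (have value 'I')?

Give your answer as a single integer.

Step 0 (initial): 1 infected
Step 1: +4 new -> 5 infected

Answer: 5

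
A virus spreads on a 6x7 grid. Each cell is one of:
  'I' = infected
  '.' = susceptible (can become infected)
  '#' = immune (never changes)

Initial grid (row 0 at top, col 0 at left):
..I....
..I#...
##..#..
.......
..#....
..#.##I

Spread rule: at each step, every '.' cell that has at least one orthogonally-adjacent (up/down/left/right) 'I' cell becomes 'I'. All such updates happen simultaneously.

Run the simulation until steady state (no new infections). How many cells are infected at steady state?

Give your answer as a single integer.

Step 0 (initial): 3 infected
Step 1: +5 new -> 8 infected
Step 2: +7 new -> 15 infected
Step 3: +7 new -> 22 infected
Step 4: +8 new -> 30 infected
Step 5: +3 new -> 33 infected
Step 6: +1 new -> 34 infected
Step 7: +0 new -> 34 infected

Answer: 34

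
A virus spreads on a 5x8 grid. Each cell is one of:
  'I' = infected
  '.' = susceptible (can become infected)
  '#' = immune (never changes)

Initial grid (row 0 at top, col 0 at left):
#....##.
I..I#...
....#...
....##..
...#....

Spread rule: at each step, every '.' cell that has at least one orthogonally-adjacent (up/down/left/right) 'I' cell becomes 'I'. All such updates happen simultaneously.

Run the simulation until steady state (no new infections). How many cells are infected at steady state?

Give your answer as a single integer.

Step 0 (initial): 2 infected
Step 1: +5 new -> 7 infected
Step 2: +7 new -> 14 infected
Step 3: +3 new -> 17 infected
Step 4: +2 new -> 19 infected
Step 5: +0 new -> 19 infected

Answer: 19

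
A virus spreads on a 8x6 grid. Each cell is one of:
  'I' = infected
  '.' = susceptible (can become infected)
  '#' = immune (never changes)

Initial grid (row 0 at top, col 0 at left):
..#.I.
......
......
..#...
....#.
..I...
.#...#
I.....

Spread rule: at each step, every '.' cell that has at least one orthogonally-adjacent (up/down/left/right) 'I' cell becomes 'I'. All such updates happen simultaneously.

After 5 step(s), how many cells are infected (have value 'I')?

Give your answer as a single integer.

Step 0 (initial): 3 infected
Step 1: +9 new -> 12 infected
Step 2: +9 new -> 21 infected
Step 3: +10 new -> 31 infected
Step 4: +7 new -> 38 infected
Step 5: +4 new -> 42 infected

Answer: 42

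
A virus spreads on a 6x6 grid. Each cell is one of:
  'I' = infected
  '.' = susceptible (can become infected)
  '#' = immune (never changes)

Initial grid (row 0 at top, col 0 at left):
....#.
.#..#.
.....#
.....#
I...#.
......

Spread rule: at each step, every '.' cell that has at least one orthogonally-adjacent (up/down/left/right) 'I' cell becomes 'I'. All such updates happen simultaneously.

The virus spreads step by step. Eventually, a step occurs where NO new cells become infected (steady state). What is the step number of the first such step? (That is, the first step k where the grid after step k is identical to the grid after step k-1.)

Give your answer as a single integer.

Step 0 (initial): 1 infected
Step 1: +3 new -> 4 infected
Step 2: +4 new -> 8 infected
Step 3: +5 new -> 13 infected
Step 4: +4 new -> 17 infected
Step 5: +5 new -> 22 infected
Step 6: +4 new -> 26 infected
Step 7: +2 new -> 28 infected
Step 8: +0 new -> 28 infected

Answer: 8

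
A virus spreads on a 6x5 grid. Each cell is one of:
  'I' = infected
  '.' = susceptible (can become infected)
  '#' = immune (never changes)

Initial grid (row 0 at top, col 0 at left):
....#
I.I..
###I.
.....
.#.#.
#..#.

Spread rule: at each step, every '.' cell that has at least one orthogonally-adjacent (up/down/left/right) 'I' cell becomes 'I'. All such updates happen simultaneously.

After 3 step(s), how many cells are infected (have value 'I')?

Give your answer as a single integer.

Answer: 17

Derivation:
Step 0 (initial): 3 infected
Step 1: +6 new -> 9 infected
Step 2: +5 new -> 14 infected
Step 3: +3 new -> 17 infected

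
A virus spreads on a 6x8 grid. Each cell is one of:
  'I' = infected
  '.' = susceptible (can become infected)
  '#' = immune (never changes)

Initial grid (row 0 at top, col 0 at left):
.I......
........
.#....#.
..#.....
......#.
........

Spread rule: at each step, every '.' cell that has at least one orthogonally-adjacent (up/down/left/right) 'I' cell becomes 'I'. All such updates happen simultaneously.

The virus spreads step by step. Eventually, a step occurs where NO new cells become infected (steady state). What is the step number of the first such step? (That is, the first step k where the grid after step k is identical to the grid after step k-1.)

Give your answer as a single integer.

Step 0 (initial): 1 infected
Step 1: +3 new -> 4 infected
Step 2: +3 new -> 7 infected
Step 3: +4 new -> 11 infected
Step 4: +4 new -> 15 infected
Step 5: +6 new -> 21 infected
Step 6: +7 new -> 28 infected
Step 7: +6 new -> 34 infected
Step 8: +5 new -> 39 infected
Step 9: +2 new -> 41 infected
Step 10: +2 new -> 43 infected
Step 11: +1 new -> 44 infected
Step 12: +0 new -> 44 infected

Answer: 12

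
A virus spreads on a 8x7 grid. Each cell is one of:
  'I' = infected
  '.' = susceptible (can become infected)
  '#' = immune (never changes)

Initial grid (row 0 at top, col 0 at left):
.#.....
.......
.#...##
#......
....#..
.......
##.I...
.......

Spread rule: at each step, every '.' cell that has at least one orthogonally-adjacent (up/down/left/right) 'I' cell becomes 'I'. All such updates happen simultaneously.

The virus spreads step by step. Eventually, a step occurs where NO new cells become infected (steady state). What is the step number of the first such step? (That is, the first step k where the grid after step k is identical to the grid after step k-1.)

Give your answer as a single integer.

Answer: 10

Derivation:
Step 0 (initial): 1 infected
Step 1: +4 new -> 5 infected
Step 2: +6 new -> 11 infected
Step 3: +7 new -> 18 infected
Step 4: +9 new -> 27 infected
Step 5: +7 new -> 34 infected
Step 6: +4 new -> 38 infected
Step 7: +4 new -> 42 infected
Step 8: +3 new -> 45 infected
Step 9: +3 new -> 48 infected
Step 10: +0 new -> 48 infected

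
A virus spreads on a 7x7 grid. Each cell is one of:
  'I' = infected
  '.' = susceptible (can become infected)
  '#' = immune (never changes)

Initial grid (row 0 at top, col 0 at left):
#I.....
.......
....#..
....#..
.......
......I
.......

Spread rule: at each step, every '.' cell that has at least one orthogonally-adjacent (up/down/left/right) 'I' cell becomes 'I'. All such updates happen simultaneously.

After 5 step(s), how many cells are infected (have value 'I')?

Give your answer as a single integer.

Step 0 (initial): 2 infected
Step 1: +5 new -> 7 infected
Step 2: +8 new -> 15 infected
Step 3: +10 new -> 25 infected
Step 4: +11 new -> 36 infected
Step 5: +7 new -> 43 infected

Answer: 43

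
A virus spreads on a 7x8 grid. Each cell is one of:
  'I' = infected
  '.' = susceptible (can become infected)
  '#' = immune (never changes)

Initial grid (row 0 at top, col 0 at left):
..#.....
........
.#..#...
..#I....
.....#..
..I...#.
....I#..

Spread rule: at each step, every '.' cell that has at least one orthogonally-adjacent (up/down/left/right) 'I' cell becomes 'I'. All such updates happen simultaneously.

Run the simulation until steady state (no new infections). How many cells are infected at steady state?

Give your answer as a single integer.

Step 0 (initial): 3 infected
Step 1: +9 new -> 12 infected
Step 2: +8 new -> 20 infected
Step 3: +8 new -> 28 infected
Step 4: +7 new -> 35 infected
Step 5: +7 new -> 42 infected
Step 6: +4 new -> 46 infected
Step 7: +2 new -> 48 infected
Step 8: +1 new -> 49 infected
Step 9: +0 new -> 49 infected

Answer: 49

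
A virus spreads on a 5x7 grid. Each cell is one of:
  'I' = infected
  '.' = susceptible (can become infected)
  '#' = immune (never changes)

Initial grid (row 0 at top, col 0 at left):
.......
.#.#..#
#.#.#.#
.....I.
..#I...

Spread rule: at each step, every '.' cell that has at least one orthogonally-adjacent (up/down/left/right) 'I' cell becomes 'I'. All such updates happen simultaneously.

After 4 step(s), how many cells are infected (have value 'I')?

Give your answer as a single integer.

Step 0 (initial): 2 infected
Step 1: +6 new -> 8 infected
Step 2: +4 new -> 12 infected
Step 3: +3 new -> 15 infected
Step 4: +5 new -> 20 infected

Answer: 20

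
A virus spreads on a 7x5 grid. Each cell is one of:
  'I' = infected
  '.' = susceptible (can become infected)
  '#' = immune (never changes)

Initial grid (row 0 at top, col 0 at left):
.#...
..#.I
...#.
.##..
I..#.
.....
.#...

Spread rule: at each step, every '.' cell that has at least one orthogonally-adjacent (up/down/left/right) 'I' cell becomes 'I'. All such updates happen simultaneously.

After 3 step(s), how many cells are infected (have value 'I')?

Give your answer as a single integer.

Step 0 (initial): 2 infected
Step 1: +6 new -> 8 infected
Step 2: +6 new -> 14 infected
Step 3: +6 new -> 20 infected

Answer: 20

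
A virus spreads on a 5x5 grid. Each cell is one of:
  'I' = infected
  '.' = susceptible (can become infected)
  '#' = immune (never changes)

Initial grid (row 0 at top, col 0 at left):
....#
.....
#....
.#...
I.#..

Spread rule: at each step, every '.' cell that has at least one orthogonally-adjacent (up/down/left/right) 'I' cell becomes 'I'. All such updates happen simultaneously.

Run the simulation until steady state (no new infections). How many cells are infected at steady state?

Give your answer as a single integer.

Step 0 (initial): 1 infected
Step 1: +2 new -> 3 infected
Step 2: +0 new -> 3 infected

Answer: 3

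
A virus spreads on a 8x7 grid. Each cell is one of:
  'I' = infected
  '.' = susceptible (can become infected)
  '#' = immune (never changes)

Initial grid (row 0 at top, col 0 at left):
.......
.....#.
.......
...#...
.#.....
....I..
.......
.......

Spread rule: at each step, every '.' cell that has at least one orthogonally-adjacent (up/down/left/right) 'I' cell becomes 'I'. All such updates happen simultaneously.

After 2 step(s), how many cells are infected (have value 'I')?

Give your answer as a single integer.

Answer: 13

Derivation:
Step 0 (initial): 1 infected
Step 1: +4 new -> 5 infected
Step 2: +8 new -> 13 infected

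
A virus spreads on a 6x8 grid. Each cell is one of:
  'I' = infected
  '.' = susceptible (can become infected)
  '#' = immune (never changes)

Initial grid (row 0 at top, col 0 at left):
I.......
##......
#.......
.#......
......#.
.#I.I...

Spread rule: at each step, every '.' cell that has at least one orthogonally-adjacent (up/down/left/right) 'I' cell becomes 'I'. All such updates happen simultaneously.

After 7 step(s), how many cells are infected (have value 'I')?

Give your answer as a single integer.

Answer: 42

Derivation:
Step 0 (initial): 3 infected
Step 1: +5 new -> 8 infected
Step 2: +7 new -> 15 infected
Step 3: +8 new -> 23 infected
Step 4: +10 new -> 33 infected
Step 5: +4 new -> 37 infected
Step 6: +3 new -> 40 infected
Step 7: +2 new -> 42 infected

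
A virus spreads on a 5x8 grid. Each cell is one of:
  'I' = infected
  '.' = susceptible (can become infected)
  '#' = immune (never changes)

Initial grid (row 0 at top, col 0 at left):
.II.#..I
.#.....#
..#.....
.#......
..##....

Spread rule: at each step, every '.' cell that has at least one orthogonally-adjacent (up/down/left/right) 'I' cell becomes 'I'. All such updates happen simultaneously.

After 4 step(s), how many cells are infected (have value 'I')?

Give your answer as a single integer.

Step 0 (initial): 3 infected
Step 1: +4 new -> 7 infected
Step 2: +4 new -> 11 infected
Step 3: +5 new -> 16 infected
Step 4: +7 new -> 23 infected

Answer: 23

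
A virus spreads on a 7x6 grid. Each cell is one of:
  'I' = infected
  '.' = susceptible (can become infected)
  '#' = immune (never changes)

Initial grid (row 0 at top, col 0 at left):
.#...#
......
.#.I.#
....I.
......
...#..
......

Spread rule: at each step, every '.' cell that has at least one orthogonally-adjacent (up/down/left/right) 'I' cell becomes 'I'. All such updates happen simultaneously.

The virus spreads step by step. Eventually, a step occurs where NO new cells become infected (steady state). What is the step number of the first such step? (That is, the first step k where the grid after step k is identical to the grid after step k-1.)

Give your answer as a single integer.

Answer: 8

Derivation:
Step 0 (initial): 2 infected
Step 1: +6 new -> 8 infected
Step 2: +7 new -> 15 infected
Step 3: +8 new -> 23 infected
Step 4: +6 new -> 29 infected
Step 5: +5 new -> 34 infected
Step 6: +2 new -> 36 infected
Step 7: +1 new -> 37 infected
Step 8: +0 new -> 37 infected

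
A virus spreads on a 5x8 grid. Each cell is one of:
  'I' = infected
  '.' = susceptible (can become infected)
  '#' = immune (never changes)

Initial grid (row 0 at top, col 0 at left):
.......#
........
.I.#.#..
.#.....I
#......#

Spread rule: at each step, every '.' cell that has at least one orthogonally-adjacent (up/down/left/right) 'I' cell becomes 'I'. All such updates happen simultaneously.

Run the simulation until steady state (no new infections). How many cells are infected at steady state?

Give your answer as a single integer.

Step 0 (initial): 2 infected
Step 1: +5 new -> 7 infected
Step 2: +9 new -> 16 infected
Step 3: +8 new -> 24 infected
Step 4: +8 new -> 32 infected
Step 5: +2 new -> 34 infected
Step 6: +0 new -> 34 infected

Answer: 34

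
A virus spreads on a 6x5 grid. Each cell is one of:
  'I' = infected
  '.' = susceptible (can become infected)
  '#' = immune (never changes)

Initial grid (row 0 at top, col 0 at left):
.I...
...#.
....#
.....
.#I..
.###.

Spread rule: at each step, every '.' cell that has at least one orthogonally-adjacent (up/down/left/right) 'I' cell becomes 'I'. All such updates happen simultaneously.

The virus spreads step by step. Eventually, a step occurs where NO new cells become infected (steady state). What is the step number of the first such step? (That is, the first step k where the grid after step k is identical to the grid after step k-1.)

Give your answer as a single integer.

Answer: 6

Derivation:
Step 0 (initial): 2 infected
Step 1: +5 new -> 7 infected
Step 2: +8 new -> 15 infected
Step 3: +6 new -> 21 infected
Step 4: +2 new -> 23 infected
Step 5: +1 new -> 24 infected
Step 6: +0 new -> 24 infected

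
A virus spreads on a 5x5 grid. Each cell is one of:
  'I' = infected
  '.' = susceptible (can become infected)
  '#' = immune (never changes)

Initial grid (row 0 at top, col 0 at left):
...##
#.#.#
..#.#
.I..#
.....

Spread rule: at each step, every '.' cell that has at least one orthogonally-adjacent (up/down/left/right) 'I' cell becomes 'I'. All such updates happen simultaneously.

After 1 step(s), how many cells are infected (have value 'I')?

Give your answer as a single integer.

Answer: 5

Derivation:
Step 0 (initial): 1 infected
Step 1: +4 new -> 5 infected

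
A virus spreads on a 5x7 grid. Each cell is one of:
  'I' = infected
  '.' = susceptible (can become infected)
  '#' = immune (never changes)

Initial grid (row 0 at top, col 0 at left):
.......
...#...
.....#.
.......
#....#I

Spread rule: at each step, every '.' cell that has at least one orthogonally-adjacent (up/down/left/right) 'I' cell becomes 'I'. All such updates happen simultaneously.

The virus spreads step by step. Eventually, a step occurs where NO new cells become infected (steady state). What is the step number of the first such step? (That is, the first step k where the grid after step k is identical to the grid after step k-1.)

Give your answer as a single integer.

Step 0 (initial): 1 infected
Step 1: +1 new -> 2 infected
Step 2: +2 new -> 4 infected
Step 3: +2 new -> 6 infected
Step 4: +5 new -> 11 infected
Step 5: +5 new -> 16 infected
Step 6: +4 new -> 20 infected
Step 7: +5 new -> 25 infected
Step 8: +3 new -> 28 infected
Step 9: +2 new -> 30 infected
Step 10: +1 new -> 31 infected
Step 11: +0 new -> 31 infected

Answer: 11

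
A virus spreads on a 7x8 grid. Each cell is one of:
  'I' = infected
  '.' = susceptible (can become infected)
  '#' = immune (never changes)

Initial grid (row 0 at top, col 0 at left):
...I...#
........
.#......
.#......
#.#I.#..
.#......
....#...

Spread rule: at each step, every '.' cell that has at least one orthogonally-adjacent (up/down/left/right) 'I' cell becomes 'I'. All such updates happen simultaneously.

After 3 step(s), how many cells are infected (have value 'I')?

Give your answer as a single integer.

Answer: 27

Derivation:
Step 0 (initial): 2 infected
Step 1: +6 new -> 8 infected
Step 2: +10 new -> 18 infected
Step 3: +9 new -> 27 infected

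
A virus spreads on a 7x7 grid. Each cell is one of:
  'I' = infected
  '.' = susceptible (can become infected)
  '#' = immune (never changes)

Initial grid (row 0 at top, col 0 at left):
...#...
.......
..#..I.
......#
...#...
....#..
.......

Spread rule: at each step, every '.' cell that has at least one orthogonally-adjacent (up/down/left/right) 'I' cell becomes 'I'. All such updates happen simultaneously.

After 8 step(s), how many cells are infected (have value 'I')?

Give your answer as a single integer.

Step 0 (initial): 1 infected
Step 1: +4 new -> 5 infected
Step 2: +6 new -> 11 infected
Step 3: +7 new -> 18 infected
Step 4: +4 new -> 22 infected
Step 5: +6 new -> 28 infected
Step 6: +7 new -> 35 infected
Step 7: +6 new -> 41 infected
Step 8: +2 new -> 43 infected

Answer: 43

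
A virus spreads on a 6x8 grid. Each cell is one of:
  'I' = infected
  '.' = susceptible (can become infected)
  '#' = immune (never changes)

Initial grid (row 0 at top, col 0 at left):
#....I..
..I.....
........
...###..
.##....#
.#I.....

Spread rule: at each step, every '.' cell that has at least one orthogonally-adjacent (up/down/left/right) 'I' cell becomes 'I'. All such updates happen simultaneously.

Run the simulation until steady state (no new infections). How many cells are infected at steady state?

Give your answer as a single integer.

Answer: 40

Derivation:
Step 0 (initial): 3 infected
Step 1: +8 new -> 11 infected
Step 2: +12 new -> 23 infected
Step 3: +7 new -> 30 infected
Step 4: +5 new -> 35 infected
Step 5: +4 new -> 39 infected
Step 6: +1 new -> 40 infected
Step 7: +0 new -> 40 infected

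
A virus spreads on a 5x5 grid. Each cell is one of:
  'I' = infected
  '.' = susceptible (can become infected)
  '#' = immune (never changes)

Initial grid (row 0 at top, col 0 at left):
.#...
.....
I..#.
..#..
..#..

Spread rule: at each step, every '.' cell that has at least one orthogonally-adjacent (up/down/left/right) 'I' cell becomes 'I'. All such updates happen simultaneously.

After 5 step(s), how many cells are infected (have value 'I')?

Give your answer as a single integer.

Step 0 (initial): 1 infected
Step 1: +3 new -> 4 infected
Step 2: +5 new -> 9 infected
Step 3: +2 new -> 11 infected
Step 4: +2 new -> 13 infected
Step 5: +2 new -> 15 infected

Answer: 15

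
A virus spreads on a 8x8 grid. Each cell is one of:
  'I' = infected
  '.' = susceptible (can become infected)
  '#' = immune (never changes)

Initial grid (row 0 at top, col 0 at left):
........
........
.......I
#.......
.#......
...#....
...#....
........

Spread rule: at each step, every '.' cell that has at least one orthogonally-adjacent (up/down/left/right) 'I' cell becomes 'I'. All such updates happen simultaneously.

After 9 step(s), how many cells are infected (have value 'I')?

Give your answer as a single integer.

Step 0 (initial): 1 infected
Step 1: +3 new -> 4 infected
Step 2: +5 new -> 9 infected
Step 3: +6 new -> 15 infected
Step 4: +7 new -> 22 infected
Step 5: +8 new -> 30 infected
Step 6: +8 new -> 38 infected
Step 7: +7 new -> 45 infected
Step 8: +4 new -> 49 infected
Step 9: +4 new -> 53 infected

Answer: 53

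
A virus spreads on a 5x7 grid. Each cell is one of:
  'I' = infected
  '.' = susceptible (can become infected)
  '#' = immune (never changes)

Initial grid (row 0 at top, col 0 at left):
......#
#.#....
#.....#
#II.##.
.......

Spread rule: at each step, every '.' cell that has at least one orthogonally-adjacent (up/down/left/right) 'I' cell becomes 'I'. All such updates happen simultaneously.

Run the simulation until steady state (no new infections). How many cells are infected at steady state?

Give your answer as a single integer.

Answer: 27

Derivation:
Step 0 (initial): 2 infected
Step 1: +5 new -> 7 infected
Step 2: +4 new -> 11 infected
Step 3: +4 new -> 15 infected
Step 4: +6 new -> 21 infected
Step 5: +3 new -> 24 infected
Step 6: +3 new -> 27 infected
Step 7: +0 new -> 27 infected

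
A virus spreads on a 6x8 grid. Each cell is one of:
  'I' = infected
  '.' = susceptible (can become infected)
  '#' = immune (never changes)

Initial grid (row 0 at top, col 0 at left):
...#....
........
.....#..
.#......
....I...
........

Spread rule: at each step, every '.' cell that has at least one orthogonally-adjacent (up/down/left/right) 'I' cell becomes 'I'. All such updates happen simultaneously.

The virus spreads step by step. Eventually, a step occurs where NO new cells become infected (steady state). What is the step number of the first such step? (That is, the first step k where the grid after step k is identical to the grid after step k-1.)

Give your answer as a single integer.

Answer: 9

Derivation:
Step 0 (initial): 1 infected
Step 1: +4 new -> 5 infected
Step 2: +7 new -> 12 infected
Step 3: +8 new -> 20 infected
Step 4: +9 new -> 29 infected
Step 5: +7 new -> 36 infected
Step 6: +5 new -> 41 infected
Step 7: +3 new -> 44 infected
Step 8: +1 new -> 45 infected
Step 9: +0 new -> 45 infected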